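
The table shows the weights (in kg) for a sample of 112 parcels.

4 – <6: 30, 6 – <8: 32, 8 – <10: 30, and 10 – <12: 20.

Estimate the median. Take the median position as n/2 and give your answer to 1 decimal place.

Cumulative frequencies: 30, 62, 92, 112
n = 112; position = n/2 = 56.
This falls in the class 6 – <8: L = 6, F = 30, f = 32, h = 2.
Median ≈ 6 + ((56 − 30) / 32) × 2 = 7.6250

7.6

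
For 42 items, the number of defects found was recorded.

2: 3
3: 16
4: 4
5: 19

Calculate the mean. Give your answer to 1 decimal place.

Values: 2, 3, 4, 5
Σfx = 3×2 + 16×3 + 4×4 + 19×5 = 165
n = Σf = 42
Mean = 165 / 42 = 3.9286

3.9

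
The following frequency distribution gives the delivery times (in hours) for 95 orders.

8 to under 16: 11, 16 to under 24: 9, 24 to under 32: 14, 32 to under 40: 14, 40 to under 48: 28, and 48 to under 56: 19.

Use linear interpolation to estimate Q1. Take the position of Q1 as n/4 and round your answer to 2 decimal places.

26.14

Cumulative frequencies: 11, 20, 34, 48, 76, 95
n = 95; position = n/4 = 23.75.
This falls in the class 24 to under 32: L = 24, F = 20, f = 14, h = 8.
Lower quartile ≈ 24 + ((23.75 − 20) / 14) × 8 = 26.1429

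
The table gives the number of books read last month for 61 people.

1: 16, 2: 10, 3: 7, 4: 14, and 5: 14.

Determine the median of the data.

Cumulative frequencies: 16, 26, 33, 47, 61
n = 61, so the median is the value in position (n+1)/2 = 31.
Position 31 falls at value 3.

3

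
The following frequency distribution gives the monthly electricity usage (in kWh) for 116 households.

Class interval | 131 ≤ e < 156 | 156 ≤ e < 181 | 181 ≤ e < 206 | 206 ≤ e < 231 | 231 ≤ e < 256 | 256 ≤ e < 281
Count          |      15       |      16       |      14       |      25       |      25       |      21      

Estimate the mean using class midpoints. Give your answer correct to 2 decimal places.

Midpoints: 143.5, 168.5, 193.5, 218.5, 243.5, 268.5
Σfm = 15×143.5 + 16×168.5 + 14×193.5 + 25×218.5 + 25×243.5 + 21×268.5 = 24746
n = Σf = 116
Mean = 24746 / 116 = 213.3276

213.33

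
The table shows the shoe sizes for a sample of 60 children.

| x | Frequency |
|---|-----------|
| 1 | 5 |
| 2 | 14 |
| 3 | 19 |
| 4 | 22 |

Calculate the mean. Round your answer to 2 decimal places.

2.97

Values: 1, 2, 3, 4
Σfx = 5×1 + 14×2 + 19×3 + 22×4 = 178
n = Σf = 60
Mean = 178 / 60 = 2.9667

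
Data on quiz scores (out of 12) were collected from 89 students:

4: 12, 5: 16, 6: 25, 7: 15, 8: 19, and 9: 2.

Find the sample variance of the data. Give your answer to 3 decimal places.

Values: 4, 5, 6, 7, 8, 9
n = 89, Σfx = 553, mean = 6.2135
Σfx² = 3605
Σf(x − x̄)² = Σfx² − (Σfx)²/n = 3605 − 553²/89 = 168.9438
Sample variance = 168.9438 / 88 = 1.9198

1.920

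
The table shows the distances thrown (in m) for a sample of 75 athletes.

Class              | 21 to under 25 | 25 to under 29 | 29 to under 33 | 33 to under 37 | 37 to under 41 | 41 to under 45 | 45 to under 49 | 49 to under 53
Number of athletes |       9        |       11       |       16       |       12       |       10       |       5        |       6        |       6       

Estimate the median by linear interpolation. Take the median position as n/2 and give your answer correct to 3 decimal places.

33.500

Cumulative frequencies: 9, 20, 36, 48, 58, 63, 69, 75
n = 75; position = n/2 = 37.5.
This falls in the class 33 to under 37: L = 33, F = 36, f = 12, h = 4.
Median ≈ 33 + ((37.5 − 36) / 12) × 4 = 33.5000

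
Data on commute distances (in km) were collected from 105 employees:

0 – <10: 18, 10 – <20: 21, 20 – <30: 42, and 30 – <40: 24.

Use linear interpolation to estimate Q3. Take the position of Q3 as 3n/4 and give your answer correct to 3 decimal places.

29.464

Cumulative frequencies: 18, 39, 81, 105
n = 105; position = 3n/4 = 78.75.
This falls in the class 20 – <30: L = 20, F = 39, f = 42, h = 10.
Upper quartile ≈ 20 + ((78.75 − 39) / 42) × 10 = 29.4643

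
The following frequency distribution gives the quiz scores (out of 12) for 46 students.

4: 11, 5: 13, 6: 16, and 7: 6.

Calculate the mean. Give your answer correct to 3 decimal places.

Values: 4, 5, 6, 7
Σfx = 11×4 + 13×5 + 16×6 + 6×7 = 247
n = Σf = 46
Mean = 247 / 46 = 5.3696

5.370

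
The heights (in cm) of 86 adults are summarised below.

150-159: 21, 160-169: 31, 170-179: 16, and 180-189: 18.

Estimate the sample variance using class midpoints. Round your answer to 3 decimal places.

115.089

Midpoints: 154.5, 164.5, 174.5, 184.5
n = 86, Σfm = 14457, mean = 168.1047
Σfm² = 2440071.5
Σf(m − x̄)² = Σfm² − (Σfm)²/n = 2440071.5 − 14457²/86 = 9782.5581
Sample variance = 9782.5581 / 85 = 115.0889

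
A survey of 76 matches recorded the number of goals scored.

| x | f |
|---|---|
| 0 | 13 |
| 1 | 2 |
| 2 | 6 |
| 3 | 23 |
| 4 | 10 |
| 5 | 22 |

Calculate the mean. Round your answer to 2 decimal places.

Values: 0, 1, 2, 3, 4, 5
Σfx = 13×0 + 2×1 + 6×2 + 23×3 + 10×4 + 22×5 = 233
n = Σf = 76
Mean = 233 / 76 = 3.0658

3.07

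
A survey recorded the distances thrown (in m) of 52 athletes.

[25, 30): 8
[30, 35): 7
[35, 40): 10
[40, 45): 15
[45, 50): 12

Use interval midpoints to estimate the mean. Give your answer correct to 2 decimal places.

39.04

Midpoints: 27.5, 32.5, 37.5, 42.5, 47.5
Σfm = 8×27.5 + 7×32.5 + 10×37.5 + 15×42.5 + 12×47.5 = 2030
n = Σf = 52
Mean = 2030 / 52 = 39.0385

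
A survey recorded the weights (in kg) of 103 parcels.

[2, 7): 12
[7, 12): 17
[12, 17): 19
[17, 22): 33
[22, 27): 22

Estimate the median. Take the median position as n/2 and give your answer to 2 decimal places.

17.53

Cumulative frequencies: 12, 29, 48, 81, 103
n = 103; position = n/2 = 51.5.
This falls in the class [17, 22): L = 17, F = 48, f = 33, h = 5.
Median ≈ 17 + ((51.5 − 48) / 33) × 5 = 17.5303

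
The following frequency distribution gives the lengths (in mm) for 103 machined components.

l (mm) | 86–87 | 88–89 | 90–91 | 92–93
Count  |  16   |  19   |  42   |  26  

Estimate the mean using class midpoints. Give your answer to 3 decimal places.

Midpoints: 86.5, 88.5, 90.5, 92.5
Σfm = 16×86.5 + 19×88.5 + 42×90.5 + 26×92.5 = 9271.5
n = Σf = 103
Mean = 9271.5 / 103 = 90.0146

90.015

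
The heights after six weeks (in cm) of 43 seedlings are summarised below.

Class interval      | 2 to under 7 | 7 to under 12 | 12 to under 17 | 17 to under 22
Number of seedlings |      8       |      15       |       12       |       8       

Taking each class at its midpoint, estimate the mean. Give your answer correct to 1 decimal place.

11.8

Midpoints: 4.5, 9.5, 14.5, 19.5
Σfm = 8×4.5 + 15×9.5 + 12×14.5 + 8×19.5 = 508.5
n = Σf = 43
Mean = 508.5 / 43 = 11.8256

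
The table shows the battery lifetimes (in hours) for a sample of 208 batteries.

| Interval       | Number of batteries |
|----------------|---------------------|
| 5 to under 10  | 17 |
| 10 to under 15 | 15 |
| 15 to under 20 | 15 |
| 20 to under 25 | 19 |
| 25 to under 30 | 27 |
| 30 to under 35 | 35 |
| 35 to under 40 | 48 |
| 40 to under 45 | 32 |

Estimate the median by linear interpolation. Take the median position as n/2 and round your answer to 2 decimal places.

31.57

Cumulative frequencies: 17, 32, 47, 66, 93, 128, 176, 208
n = 208; position = n/2 = 104.
This falls in the class 30 to under 35: L = 30, F = 93, f = 35, h = 5.
Median ≈ 30 + ((104 − 93) / 35) × 5 = 31.5714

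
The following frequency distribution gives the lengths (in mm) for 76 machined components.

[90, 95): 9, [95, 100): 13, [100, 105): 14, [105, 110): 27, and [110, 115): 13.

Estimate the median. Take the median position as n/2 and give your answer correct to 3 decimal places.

Cumulative frequencies: 9, 22, 36, 63, 76
n = 76; position = n/2 = 38.
This falls in the class [105, 110): L = 105, F = 36, f = 27, h = 5.
Median ≈ 105 + ((38 − 36) / 27) × 5 = 105.3704

105.370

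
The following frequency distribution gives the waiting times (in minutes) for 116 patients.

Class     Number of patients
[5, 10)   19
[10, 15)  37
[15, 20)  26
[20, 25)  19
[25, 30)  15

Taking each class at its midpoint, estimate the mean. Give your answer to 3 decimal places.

Midpoints: 7.5, 12.5, 17.5, 22.5, 27.5
Σfm = 19×7.5 + 37×12.5 + 26×17.5 + 19×22.5 + 15×27.5 = 1900
n = Σf = 116
Mean = 1900 / 116 = 16.3793

16.379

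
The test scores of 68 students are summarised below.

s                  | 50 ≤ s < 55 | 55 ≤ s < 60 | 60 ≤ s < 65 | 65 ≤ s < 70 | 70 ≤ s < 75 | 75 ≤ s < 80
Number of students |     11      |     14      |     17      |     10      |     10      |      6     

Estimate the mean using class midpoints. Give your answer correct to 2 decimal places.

Midpoints: 52.5, 57.5, 62.5, 67.5, 72.5, 77.5
Σfm = 11×52.5 + 14×57.5 + 17×62.5 + 10×67.5 + 10×72.5 + 6×77.5 = 4310
n = Σf = 68
Mean = 4310 / 68 = 63.3824

63.38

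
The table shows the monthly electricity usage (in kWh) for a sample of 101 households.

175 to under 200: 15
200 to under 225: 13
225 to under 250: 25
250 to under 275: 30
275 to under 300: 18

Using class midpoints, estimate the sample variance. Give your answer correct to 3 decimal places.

Midpoints: 187.5, 212.5, 237.5, 262.5, 287.5
n = 101, Σfm = 24562.5, mean = 243.1931
Σfm² = 6079531.25
Σf(m − x̄)² = Σfm² − (Σfm)²/n = 6079531.25 − 24562.5²/101 = 106101.4851
Sample variance = 106101.4851 / 100 = 1061.0149

1061.015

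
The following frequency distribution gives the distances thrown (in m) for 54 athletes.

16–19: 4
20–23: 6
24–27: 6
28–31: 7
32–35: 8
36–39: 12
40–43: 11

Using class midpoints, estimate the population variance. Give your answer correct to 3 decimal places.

58.760

Midpoints: 17.5, 21.5, 25.5, 29.5, 33.5, 37.5, 41.5
n = 54, Σfm = 1733, mean = 32.0926
Σfm² = 58789.5
Σf(m − x̄)² = Σfm² − (Σfm)²/n = 58789.5 − 1733²/54 = 3173.0370
Population variance = 3173.0370 / 54 = 58.7599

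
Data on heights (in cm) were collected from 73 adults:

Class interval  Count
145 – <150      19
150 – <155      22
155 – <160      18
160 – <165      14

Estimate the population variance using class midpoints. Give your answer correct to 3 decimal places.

Midpoints: 147.5, 152.5, 157.5, 162.5
n = 73, Σfm = 11267.5, mean = 154.3493
Σfm² = 1741206.25
Σf(m − x̄)² = Σfm² − (Σfm)²/n = 1741206.25 − 11267.5²/73 = 2075.3425
Population variance = 2075.3425 / 73 = 28.4293

28.429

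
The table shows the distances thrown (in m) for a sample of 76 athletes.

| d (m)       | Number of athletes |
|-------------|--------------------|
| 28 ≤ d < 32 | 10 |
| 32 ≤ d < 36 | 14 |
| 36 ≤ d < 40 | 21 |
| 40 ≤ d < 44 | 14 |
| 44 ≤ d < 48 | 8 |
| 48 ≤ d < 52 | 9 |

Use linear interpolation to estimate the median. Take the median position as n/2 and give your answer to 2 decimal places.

38.67

Cumulative frequencies: 10, 24, 45, 59, 67, 76
n = 76; position = n/2 = 38.
This falls in the class 36 ≤ d < 40: L = 36, F = 24, f = 21, h = 4.
Median ≈ 36 + ((38 − 24) / 21) × 4 = 38.6667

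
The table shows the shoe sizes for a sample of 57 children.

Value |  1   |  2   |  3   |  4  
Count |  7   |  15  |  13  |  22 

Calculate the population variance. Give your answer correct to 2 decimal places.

Values: 1, 2, 3, 4
n = 57, Σfx = 164, mean = 2.8772
Σfx² = 536
Σf(x − x̄)² = Σfx² − (Σfx)²/n = 536 − 164²/57 = 64.1404
Population variance = 64.1404 / 57 = 1.1253

1.13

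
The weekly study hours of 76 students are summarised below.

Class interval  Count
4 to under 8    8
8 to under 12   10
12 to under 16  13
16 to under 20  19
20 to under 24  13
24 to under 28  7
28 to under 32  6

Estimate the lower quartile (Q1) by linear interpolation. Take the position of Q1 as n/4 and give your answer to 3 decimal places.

Cumulative frequencies: 8, 18, 31, 50, 63, 70, 76
n = 76; position = n/4 = 19.
This falls in the class 12 to under 16: L = 12, F = 18, f = 13, h = 4.
Lower quartile ≈ 12 + ((19 − 18) / 13) × 4 = 12.3077

12.308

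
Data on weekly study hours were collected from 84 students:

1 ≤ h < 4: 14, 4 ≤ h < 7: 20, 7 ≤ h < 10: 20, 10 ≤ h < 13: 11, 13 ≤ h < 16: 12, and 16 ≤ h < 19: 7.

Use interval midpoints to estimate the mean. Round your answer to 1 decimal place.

8.8

Midpoints: 2.5, 5.5, 8.5, 11.5, 14.5, 17.5
Σfm = 14×2.5 + 20×5.5 + 20×8.5 + 11×11.5 + 12×14.5 + 7×17.5 = 738
n = Σf = 84
Mean = 738 / 84 = 8.7857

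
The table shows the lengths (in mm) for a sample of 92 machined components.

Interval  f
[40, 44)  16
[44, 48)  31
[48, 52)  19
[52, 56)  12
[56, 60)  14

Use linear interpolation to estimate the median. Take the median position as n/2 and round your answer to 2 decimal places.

Cumulative frequencies: 16, 47, 66, 78, 92
n = 92; position = n/2 = 46.
This falls in the class [44, 48): L = 44, F = 16, f = 31, h = 4.
Median ≈ 44 + ((46 − 16) / 31) × 4 = 47.8710

47.87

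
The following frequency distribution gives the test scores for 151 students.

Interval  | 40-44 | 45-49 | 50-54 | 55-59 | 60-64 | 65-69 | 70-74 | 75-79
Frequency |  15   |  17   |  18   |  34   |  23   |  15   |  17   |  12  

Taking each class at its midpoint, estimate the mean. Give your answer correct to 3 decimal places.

Midpoints: 42, 47, 52, 57, 62, 67, 72, 77
Σfm = 15×42 + 17×47 + 18×52 + 34×57 + 23×62 + 15×67 + 17×72 + 12×77 = 8882
n = Σf = 151
Mean = 8882 / 151 = 58.8212

58.821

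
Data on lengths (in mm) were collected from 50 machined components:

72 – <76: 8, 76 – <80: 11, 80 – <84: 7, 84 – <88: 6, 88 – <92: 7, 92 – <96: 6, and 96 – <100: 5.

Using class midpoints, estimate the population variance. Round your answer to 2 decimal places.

61.37

Midpoints: 74, 78, 82, 86, 90, 94, 98
n = 50, Σfm = 4224, mean = 84.4800
Σfm² = 359912
Σf(m − x̄)² = Σfm² − (Σfm)²/n = 359912 − 4224²/50 = 3068.4800
Population variance = 3068.4800 / 50 = 61.3696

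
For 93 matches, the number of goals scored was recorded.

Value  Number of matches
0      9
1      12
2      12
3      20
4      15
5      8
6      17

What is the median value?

3

Cumulative frequencies: 9, 21, 33, 53, 68, 76, 93
n = 93, so the median is the value in position (n+1)/2 = 47.
Position 47 falls at value 3.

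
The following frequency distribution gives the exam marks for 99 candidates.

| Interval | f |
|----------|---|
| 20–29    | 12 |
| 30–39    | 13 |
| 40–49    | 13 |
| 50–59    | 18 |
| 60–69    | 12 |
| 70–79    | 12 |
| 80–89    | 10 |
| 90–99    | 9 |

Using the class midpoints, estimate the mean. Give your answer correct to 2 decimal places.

57.23

Midpoints: 24.5, 34.5, 44.5, 54.5, 64.5, 74.5, 84.5, 94.5
Σfm = 12×24.5 + 13×34.5 + 13×44.5 + 18×54.5 + 12×64.5 + 12×74.5 + 10×84.5 + 9×94.5 = 5665.5
n = Σf = 99
Mean = 5665.5 / 99 = 57.2273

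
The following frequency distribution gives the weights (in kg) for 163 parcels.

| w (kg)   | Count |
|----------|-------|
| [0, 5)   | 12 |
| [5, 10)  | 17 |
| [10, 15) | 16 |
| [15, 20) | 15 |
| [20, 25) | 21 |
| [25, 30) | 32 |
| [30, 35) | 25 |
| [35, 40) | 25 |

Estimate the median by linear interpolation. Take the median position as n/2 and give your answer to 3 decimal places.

Cumulative frequencies: 12, 29, 45, 60, 81, 113, 138, 163
n = 163; position = n/2 = 81.5.
This falls in the class [25, 30): L = 25, F = 81, f = 32, h = 5.
Median ≈ 25 + ((81.5 − 81) / 32) × 5 = 25.0781

25.078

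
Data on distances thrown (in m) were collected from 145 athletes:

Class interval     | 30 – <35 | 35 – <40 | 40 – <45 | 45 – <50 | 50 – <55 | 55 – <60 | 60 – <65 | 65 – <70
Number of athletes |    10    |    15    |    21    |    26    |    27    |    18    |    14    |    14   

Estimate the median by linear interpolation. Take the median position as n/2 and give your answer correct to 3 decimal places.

50.093

Cumulative frequencies: 10, 25, 46, 72, 99, 117, 131, 145
n = 145; position = n/2 = 72.5.
This falls in the class 50 – <55: L = 50, F = 72, f = 27, h = 5.
Median ≈ 50 + ((72.5 − 72) / 27) × 5 = 50.0926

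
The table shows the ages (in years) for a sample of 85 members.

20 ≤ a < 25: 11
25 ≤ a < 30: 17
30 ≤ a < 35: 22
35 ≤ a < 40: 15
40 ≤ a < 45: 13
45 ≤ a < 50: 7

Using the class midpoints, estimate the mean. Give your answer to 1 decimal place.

33.9

Midpoints: 22.5, 27.5, 32.5, 37.5, 42.5, 47.5
Σfm = 11×22.5 + 17×27.5 + 22×32.5 + 15×37.5 + 13×42.5 + 7×47.5 = 2877.5
n = Σf = 85
Mean = 2877.5 / 85 = 33.8529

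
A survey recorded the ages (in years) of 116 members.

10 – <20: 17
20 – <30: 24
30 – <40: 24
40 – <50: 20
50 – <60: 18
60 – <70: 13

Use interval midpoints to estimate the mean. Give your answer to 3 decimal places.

Midpoints: 15, 25, 35, 45, 55, 65
Σfm = 17×15 + 24×25 + 24×35 + 20×45 + 18×55 + 13×65 = 4430
n = Σf = 116
Mean = 4430 / 116 = 38.1897

38.190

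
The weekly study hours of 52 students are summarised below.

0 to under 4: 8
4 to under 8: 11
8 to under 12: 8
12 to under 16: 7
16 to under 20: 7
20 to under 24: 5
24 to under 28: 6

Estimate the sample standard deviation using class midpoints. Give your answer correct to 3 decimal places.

7.883

Midpoints: 2, 6, 10, 14, 18, 22, 26
n = 52, Σfm = 652, mean = 12.5385
Σfm² = 11344
Σf(m − x̄)² = Σfm² − (Σfm)²/n = 11344 − 652²/52 = 3168.9231
Sample variance = 3168.9231 / 51 = 62.1357
Standard deviation = √62.1357 = 7.8826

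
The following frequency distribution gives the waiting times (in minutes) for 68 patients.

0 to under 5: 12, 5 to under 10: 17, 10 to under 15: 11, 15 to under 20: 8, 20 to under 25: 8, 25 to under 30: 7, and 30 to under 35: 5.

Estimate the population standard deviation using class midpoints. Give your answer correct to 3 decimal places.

Midpoints: 2.5, 7.5, 12.5, 17.5, 22.5, 27.5, 32.5
n = 68, Σfm = 970, mean = 14.2647
Σfm² = 19825
Σf(m − x̄)² = Σfm² − (Σfm)²/n = 19825 − 970²/68 = 5988.2353
Population variance = 5988.2353 / 68 = 88.0623
Standard deviation = √88.0623 = 9.3842

9.384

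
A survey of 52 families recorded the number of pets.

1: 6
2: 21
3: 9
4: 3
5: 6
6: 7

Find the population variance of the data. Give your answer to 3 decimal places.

Values: 1, 2, 3, 4, 5, 6
n = 52, Σfx = 159, mean = 3.0577
Σfx² = 621
Σf(x − x̄)² = Σfx² − (Σfx)²/n = 621 − 159²/52 = 134.8269
Population variance = 134.8269 / 52 = 2.5928

2.593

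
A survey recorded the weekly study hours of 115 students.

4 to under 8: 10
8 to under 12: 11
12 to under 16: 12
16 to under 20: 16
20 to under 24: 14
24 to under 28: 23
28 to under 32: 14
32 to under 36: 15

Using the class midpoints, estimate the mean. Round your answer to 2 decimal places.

Midpoints: 6, 10, 14, 18, 22, 26, 30, 34
Σfm = 10×6 + 11×10 + 12×14 + 16×18 + 14×22 + 23×26 + 14×30 + 15×34 = 2462
n = Σf = 115
Mean = 2462 / 115 = 21.4087

21.41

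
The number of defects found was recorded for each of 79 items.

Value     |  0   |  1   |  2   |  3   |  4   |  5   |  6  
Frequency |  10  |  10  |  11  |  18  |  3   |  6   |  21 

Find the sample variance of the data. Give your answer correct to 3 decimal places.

4.530

Values: 0, 1, 2, 3, 4, 5, 6
n = 79, Σfx = 254, mean = 3.2152
Σfx² = 1170
Σf(x − x̄)² = Σfx² − (Σfx)²/n = 1170 − 254²/79 = 353.3418
Sample variance = 353.3418 / 78 = 4.5300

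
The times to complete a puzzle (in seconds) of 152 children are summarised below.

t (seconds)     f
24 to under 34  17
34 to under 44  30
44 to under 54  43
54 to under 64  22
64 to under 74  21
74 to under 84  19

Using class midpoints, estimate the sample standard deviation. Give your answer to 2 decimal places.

Midpoints: 29, 39, 49, 59, 69, 79
n = 152, Σfm = 8018, mean = 52.7500
Σfm² = 458312
Σf(m − x̄)² = Σfm² − (Σfm)²/n = 458312 − 8018²/152 = 35362.5000
Sample variance = 35362.5000 / 151 = 234.1887
Standard deviation = √234.1887 = 15.3032

15.30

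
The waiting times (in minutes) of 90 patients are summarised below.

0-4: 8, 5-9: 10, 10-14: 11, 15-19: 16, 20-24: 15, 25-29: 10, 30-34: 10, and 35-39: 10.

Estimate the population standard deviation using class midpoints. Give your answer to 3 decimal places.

10.544

Midpoints: 2, 7, 12, 17, 22, 27, 32, 37
n = 90, Σfm = 1780, mean = 19.7778
Σfm² = 45210
Σf(m − x̄)² = Σfm² − (Σfm)²/n = 45210 − 1780²/90 = 10005.5556
Population variance = 10005.5556 / 90 = 111.1728
Standard deviation = √111.1728 = 10.5439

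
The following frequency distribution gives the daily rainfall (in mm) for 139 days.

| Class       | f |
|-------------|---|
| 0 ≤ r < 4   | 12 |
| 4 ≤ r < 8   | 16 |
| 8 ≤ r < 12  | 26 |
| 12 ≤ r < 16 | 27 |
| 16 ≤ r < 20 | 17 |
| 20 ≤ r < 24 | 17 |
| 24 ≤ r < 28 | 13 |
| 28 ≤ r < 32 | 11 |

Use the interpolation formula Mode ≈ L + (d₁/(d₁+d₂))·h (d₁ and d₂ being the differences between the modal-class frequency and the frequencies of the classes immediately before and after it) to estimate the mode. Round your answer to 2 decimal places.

Modal class: 12 ≤ r < 16 (highest frequency 27).
d₁ = 27 − 26 = 1, d₂ = 27 − 17 = 10
Mode ≈ 12 + (1/(1+10)) × 4 = 12 + 0.3636 = 12.3636

12.36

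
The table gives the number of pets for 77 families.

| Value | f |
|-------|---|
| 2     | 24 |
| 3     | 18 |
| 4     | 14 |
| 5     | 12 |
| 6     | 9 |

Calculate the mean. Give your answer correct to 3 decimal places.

3.532

Values: 2, 3, 4, 5, 6
Σfx = 24×2 + 18×3 + 14×4 + 12×5 + 9×6 = 272
n = Σf = 77
Mean = 272 / 77 = 3.5325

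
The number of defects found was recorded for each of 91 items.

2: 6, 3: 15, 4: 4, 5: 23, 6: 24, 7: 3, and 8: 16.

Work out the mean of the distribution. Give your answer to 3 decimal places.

Values: 2, 3, 4, 5, 6, 7, 8
Σfx = 6×2 + 15×3 + 4×4 + 23×5 + 24×6 + 3×7 + 16×8 = 481
n = Σf = 91
Mean = 481 / 91 = 5.2857

5.286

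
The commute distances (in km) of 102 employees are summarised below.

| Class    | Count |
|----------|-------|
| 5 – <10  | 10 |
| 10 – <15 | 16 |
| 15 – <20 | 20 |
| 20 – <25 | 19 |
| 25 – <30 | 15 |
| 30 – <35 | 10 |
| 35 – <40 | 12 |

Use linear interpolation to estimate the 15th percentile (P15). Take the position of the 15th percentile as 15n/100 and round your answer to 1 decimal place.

Cumulative frequencies: 10, 26, 46, 65, 80, 90, 102
n = 102; position = 15n/100 = 15.3.
This falls in the class 10 – <15: L = 10, F = 10, f = 16, h = 5.
15th percentile ≈ 10 + ((15.3 − 10) / 16) × 5 = 11.6562

11.7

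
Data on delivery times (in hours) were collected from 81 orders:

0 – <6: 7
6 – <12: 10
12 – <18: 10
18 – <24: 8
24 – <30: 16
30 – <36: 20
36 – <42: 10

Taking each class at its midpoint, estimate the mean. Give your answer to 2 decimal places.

23.59

Midpoints: 3, 9, 15, 21, 27, 33, 39
Σfm = 7×3 + 10×9 + 10×15 + 8×21 + 16×27 + 20×33 + 10×39 = 1911
n = Σf = 81
Mean = 1911 / 81 = 23.5926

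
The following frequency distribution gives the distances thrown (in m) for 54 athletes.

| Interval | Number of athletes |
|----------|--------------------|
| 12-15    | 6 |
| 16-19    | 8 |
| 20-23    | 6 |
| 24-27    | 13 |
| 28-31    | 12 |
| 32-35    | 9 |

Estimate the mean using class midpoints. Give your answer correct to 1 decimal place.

Midpoints: 13.5, 17.5, 21.5, 25.5, 29.5, 33.5
Σfm = 6×13.5 + 8×17.5 + 6×21.5 + 13×25.5 + 12×29.5 + 9×33.5 = 1337
n = Σf = 54
Mean = 1337 / 54 = 24.7593

24.8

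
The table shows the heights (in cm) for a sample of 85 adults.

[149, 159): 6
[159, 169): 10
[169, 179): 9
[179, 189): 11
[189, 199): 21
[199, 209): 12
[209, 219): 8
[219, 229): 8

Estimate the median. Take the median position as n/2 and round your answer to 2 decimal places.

192.10

Cumulative frequencies: 6, 16, 25, 36, 57, 69, 77, 85
n = 85; position = n/2 = 42.5.
This falls in the class [189, 199): L = 189, F = 36, f = 21, h = 10.
Median ≈ 189 + ((42.5 − 36) / 21) × 10 = 192.0952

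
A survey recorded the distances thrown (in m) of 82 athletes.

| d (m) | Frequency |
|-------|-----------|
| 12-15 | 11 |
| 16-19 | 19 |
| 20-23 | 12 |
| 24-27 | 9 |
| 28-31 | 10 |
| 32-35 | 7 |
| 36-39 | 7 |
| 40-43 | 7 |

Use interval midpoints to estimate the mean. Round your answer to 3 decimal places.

Midpoints: 13.5, 17.5, 21.5, 25.5, 29.5, 33.5, 37.5, 41.5
Σfm = 11×13.5 + 19×17.5 + 12×21.5 + 9×25.5 + 10×29.5 + 7×33.5 + 7×37.5 + 7×41.5 = 2051
n = Σf = 82
Mean = 2051 / 82 = 25.0122

25.012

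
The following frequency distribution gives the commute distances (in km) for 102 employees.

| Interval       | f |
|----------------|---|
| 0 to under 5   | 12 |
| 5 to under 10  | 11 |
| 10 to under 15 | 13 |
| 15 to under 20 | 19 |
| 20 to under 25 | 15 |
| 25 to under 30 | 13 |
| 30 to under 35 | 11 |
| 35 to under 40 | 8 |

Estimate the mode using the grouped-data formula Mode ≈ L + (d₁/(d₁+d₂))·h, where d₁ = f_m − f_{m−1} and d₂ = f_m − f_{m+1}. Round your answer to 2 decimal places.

18.00

Modal class: 15 to under 20 (highest frequency 19).
d₁ = 19 − 13 = 6, d₂ = 19 − 15 = 4
Mode ≈ 15 + (6/(6+4)) × 5 = 15 + 3.0000 = 18.0000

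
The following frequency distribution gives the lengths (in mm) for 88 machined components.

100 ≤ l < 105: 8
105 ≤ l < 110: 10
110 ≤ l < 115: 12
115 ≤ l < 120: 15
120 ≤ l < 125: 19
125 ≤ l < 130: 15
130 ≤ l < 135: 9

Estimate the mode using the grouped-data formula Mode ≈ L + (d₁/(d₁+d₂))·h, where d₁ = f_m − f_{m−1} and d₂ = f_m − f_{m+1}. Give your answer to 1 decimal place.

122.5

Modal class: 120 ≤ l < 125 (highest frequency 19).
d₁ = 19 − 15 = 4, d₂ = 19 − 15 = 4
Mode ≈ 120 + (4/(4+4)) × 5 = 120 + 2.5000 = 122.5000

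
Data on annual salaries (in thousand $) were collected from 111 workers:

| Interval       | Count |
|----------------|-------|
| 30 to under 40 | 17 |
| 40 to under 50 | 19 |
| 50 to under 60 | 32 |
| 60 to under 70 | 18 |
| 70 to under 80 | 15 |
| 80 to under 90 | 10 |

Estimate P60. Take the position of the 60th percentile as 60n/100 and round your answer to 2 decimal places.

Cumulative frequencies: 17, 36, 68, 86, 101, 111
n = 111; position = 60n/100 = 66.6.
This falls in the class 50 to under 60: L = 50, F = 36, f = 32, h = 10.
60th percentile ≈ 50 + ((66.6 − 36) / 32) × 10 = 59.5625

59.56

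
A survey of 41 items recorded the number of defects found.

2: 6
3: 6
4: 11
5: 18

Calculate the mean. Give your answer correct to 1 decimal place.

4.0

Values: 2, 3, 4, 5
Σfx = 6×2 + 6×3 + 11×4 + 18×5 = 164
n = Σf = 41
Mean = 164 / 41 = 4.0000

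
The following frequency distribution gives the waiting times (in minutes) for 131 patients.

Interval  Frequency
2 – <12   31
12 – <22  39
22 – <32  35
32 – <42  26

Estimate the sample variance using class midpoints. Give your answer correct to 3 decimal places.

Midpoints: 7, 17, 27, 37
n = 131, Σfm = 2787, mean = 21.2748
Σfm² = 73899
Σf(m − x̄)² = Σfm² − (Σfm)²/n = 73899 − 2787²/131 = 14606.1069
Sample variance = 14606.1069 / 130 = 112.3547

112.355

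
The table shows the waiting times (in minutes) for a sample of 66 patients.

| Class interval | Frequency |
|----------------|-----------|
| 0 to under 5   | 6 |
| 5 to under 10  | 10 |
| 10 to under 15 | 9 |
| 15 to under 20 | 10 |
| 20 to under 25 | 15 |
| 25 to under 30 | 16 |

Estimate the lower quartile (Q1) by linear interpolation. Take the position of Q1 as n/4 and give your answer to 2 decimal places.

Cumulative frequencies: 6, 16, 25, 35, 50, 66
n = 66; position = n/4 = 16.5.
This falls in the class 10 to under 15: L = 10, F = 16, f = 9, h = 5.
Lower quartile ≈ 10 + ((16.5 − 16) / 9) × 5 = 10.2778

10.28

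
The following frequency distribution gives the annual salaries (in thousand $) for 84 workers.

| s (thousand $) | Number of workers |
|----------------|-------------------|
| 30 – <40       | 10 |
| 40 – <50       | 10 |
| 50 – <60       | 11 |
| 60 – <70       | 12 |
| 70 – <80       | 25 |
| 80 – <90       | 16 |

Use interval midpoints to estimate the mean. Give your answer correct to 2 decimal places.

Midpoints: 35, 45, 55, 65, 75, 85
Σfm = 10×35 + 10×45 + 11×55 + 12×65 + 25×75 + 16×85 = 5420
n = Σf = 84
Mean = 5420 / 84 = 64.5238

64.52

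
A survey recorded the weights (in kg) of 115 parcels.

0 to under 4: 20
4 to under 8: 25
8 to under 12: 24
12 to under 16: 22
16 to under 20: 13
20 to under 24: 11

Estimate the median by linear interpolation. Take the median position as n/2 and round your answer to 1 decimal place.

Cumulative frequencies: 20, 45, 69, 91, 104, 115
n = 115; position = n/2 = 57.5.
This falls in the class 8 to under 12: L = 8, F = 45, f = 24, h = 4.
Median ≈ 8 + ((57.5 − 45) / 24) × 4 = 10.0833

10.1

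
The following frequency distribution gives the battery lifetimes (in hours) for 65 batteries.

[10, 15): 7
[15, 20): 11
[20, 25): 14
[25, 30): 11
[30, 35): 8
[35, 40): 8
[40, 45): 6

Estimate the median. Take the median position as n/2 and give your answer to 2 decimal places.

Cumulative frequencies: 7, 18, 32, 43, 51, 59, 65
n = 65; position = n/2 = 32.5.
This falls in the class [25, 30): L = 25, F = 32, f = 11, h = 5.
Median ≈ 25 + ((32.5 − 32) / 11) × 5 = 25.2273

25.23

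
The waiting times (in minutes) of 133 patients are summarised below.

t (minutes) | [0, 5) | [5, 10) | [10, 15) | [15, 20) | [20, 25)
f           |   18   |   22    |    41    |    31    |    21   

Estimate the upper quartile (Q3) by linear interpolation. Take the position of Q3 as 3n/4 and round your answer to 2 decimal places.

Cumulative frequencies: 18, 40, 81, 112, 133
n = 133; position = 3n/4 = 99.75.
This falls in the class [15, 20): L = 15, F = 81, f = 31, h = 5.
Upper quartile ≈ 15 + ((99.75 − 81) / 31) × 5 = 18.0242

18.02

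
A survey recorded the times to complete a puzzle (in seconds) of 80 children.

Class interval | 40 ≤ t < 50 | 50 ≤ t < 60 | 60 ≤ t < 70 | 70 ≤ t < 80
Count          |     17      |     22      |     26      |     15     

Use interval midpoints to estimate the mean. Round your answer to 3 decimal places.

Midpoints: 45, 55, 65, 75
Σfm = 17×45 + 22×55 + 26×65 + 15×75 = 4790
n = Σf = 80
Mean = 4790 / 80 = 59.8750

59.875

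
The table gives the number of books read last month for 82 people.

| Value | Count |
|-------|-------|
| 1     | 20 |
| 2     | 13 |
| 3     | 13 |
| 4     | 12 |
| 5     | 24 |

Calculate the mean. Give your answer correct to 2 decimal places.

3.09

Values: 1, 2, 3, 4, 5
Σfx = 20×1 + 13×2 + 13×3 + 12×4 + 24×5 = 253
n = Σf = 82
Mean = 253 / 82 = 3.0854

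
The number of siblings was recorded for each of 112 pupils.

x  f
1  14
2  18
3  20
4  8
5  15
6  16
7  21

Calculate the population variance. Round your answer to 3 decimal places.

Values: 1, 2, 3, 4, 5, 6, 7
n = 112, Σfx = 460, mean = 4.1071
Σfx² = 2374
Σf(x − x̄)² = Σfx² − (Σfx)²/n = 2374 − 460²/112 = 484.7143
Population variance = 484.7143 / 112 = 4.3278

4.328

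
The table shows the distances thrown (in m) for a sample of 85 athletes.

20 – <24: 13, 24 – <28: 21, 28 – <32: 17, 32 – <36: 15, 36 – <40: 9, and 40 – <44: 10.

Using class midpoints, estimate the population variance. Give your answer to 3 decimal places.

Midpoints: 22, 26, 30, 34, 38, 42
n = 85, Σfm = 2614, mean = 30.7529
Σfm² = 83764
Σf(m − x̄)² = Σfm² − (Σfm)²/n = 83764 − 2614²/85 = 3375.8118
Population variance = 3375.8118 / 85 = 39.7154

39.715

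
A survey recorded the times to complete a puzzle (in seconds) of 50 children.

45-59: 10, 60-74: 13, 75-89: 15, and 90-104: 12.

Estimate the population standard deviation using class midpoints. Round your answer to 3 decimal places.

15.900

Midpoints: 52, 67, 82, 97
n = 50, Σfm = 3785, mean = 75.7000
Σfm² = 299165
Σf(m − x̄)² = Σfm² − (Σfm)²/n = 299165 − 3785²/50 = 12640.5000
Population variance = 12640.5000 / 50 = 252.8100
Standard deviation = √252.8100 = 15.9000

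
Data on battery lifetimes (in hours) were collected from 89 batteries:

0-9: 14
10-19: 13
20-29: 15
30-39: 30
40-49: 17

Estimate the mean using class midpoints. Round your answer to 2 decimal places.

27.08

Midpoints: 4.5, 14.5, 24.5, 34.5, 44.5
Σfm = 14×4.5 + 13×14.5 + 15×24.5 + 30×34.5 + 17×44.5 = 2410.5
n = Σf = 89
Mean = 2410.5 / 89 = 27.0843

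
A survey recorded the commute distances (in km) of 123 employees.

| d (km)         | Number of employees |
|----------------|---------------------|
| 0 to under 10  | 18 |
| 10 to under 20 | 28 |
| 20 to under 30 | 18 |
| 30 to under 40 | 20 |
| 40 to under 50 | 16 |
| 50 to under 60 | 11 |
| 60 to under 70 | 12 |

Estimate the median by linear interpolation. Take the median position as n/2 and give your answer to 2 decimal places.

28.61

Cumulative frequencies: 18, 46, 64, 84, 100, 111, 123
n = 123; position = n/2 = 61.5.
This falls in the class 20 to under 30: L = 20, F = 46, f = 18, h = 10.
Median ≈ 20 + ((61.5 − 46) / 18) × 10 = 28.6111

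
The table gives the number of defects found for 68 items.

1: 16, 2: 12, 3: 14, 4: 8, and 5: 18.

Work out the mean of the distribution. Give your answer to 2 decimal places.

Values: 1, 2, 3, 4, 5
Σfx = 16×1 + 12×2 + 14×3 + 8×4 + 18×5 = 204
n = Σf = 68
Mean = 204 / 68 = 3.0000

3.00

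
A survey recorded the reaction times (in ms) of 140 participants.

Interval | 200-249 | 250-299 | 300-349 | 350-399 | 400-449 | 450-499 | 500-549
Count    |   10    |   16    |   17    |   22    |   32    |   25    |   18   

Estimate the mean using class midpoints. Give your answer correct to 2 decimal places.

Midpoints: 224.5, 274.5, 324.5, 374.5, 424.5, 474.5, 524.5
Σfm = 10×224.5 + 16×274.5 + 17×324.5 + 22×374.5 + 32×424.5 + 25×474.5 + 18×524.5 = 55280
n = Σf = 140
Mean = 55280 / 140 = 394.8571

394.86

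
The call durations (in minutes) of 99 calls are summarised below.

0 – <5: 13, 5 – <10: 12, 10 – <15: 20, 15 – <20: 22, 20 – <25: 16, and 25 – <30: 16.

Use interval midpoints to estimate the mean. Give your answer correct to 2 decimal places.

Midpoints: 2.5, 7.5, 12.5, 17.5, 22.5, 27.5
Σfm = 13×2.5 + 12×7.5 + 20×12.5 + 22×17.5 + 16×22.5 + 16×27.5 = 1557.5
n = Σf = 99
Mean = 1557.5 / 99 = 15.7323

15.73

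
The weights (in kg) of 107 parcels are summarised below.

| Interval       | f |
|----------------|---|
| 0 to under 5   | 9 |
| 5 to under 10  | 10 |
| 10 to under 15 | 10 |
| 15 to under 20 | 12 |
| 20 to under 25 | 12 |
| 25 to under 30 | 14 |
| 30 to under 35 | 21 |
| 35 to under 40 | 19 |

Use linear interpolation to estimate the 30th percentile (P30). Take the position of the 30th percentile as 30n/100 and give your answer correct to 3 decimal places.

Cumulative frequencies: 9, 19, 29, 41, 53, 67, 88, 107
n = 107; position = 30n/100 = 32.1.
This falls in the class 15 to under 20: L = 15, F = 29, f = 12, h = 5.
30th percentile ≈ 15 + ((32.1 − 29) / 12) × 5 = 16.2917

16.292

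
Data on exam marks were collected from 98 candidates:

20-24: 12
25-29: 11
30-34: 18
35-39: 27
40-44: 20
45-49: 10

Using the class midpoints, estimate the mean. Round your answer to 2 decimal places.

Midpoints: 22, 27, 32, 37, 42, 47
Σfm = 12×22 + 11×27 + 18×32 + 27×37 + 20×42 + 10×47 = 3446
n = Σf = 98
Mean = 3446 / 98 = 35.1633

35.16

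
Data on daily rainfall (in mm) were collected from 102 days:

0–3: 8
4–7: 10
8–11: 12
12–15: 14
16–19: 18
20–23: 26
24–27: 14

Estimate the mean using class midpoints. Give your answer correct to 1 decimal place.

15.7

Midpoints: 1.5, 5.5, 9.5, 13.5, 17.5, 21.5, 25.5
Σfm = 8×1.5 + 10×5.5 + 12×9.5 + 14×13.5 + 18×17.5 + 26×21.5 + 14×25.5 = 1601
n = Σf = 102
Mean = 1601 / 102 = 15.6961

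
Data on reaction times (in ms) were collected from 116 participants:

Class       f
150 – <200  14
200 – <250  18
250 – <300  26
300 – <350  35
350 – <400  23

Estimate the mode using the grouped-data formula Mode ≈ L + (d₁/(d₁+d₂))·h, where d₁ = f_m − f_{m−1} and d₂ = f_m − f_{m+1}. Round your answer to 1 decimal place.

321.4

Modal class: 300 – <350 (highest frequency 35).
d₁ = 35 − 26 = 9, d₂ = 35 − 23 = 12
Mode ≈ 300 + (9/(9+12)) × 50 = 300 + 21.4286 = 321.4286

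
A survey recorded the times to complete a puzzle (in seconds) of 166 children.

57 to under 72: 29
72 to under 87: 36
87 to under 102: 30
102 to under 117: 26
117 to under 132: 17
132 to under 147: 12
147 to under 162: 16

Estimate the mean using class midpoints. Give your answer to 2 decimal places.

100.46

Midpoints: 64.5, 79.5, 94.5, 109.5, 124.5, 139.5, 154.5
Σfm = 29×64.5 + 36×79.5 + 30×94.5 + 26×109.5 + 17×124.5 + 12×139.5 + 16×154.5 = 16677
n = Σf = 166
Mean = 16677 / 166 = 100.4639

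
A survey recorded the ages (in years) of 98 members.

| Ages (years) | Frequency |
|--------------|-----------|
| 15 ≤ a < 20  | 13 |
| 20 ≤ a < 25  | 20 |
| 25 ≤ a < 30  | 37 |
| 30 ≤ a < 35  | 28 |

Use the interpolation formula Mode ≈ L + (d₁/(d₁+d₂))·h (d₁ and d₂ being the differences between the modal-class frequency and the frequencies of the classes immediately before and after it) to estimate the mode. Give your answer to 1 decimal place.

Modal class: 25 ≤ a < 30 (highest frequency 37).
d₁ = 37 − 20 = 17, d₂ = 37 − 28 = 9
Mode ≈ 25 + (17/(17+9)) × 5 = 25 + 3.2692 = 28.2692

28.3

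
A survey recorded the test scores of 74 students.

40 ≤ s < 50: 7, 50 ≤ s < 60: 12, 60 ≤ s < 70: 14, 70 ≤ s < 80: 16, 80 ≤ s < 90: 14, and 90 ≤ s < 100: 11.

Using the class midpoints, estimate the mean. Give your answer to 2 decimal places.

71.89

Midpoints: 45, 55, 65, 75, 85, 95
Σfm = 7×45 + 12×55 + 14×65 + 16×75 + 14×85 + 11×95 = 5320
n = Σf = 74
Mean = 5320 / 74 = 71.8919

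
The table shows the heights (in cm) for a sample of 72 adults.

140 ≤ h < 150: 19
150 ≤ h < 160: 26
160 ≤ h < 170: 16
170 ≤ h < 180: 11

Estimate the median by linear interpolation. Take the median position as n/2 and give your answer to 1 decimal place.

156.5

Cumulative frequencies: 19, 45, 61, 72
n = 72; position = n/2 = 36.
This falls in the class 150 ≤ h < 160: L = 150, F = 19, f = 26, h = 10.
Median ≈ 150 + ((36 − 19) / 26) × 10 = 156.5385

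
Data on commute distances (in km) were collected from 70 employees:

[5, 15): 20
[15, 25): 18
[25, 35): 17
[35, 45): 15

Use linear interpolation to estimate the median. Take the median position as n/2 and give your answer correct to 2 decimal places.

Cumulative frequencies: 20, 38, 55, 70
n = 70; position = n/2 = 35.
This falls in the class [15, 25): L = 15, F = 20, f = 18, h = 10.
Median ≈ 15 + ((35 − 20) / 18) × 10 = 23.3333

23.33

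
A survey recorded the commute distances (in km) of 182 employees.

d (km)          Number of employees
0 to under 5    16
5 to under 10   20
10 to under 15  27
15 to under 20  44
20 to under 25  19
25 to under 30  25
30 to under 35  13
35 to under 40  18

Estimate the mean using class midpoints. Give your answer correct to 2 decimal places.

19.29

Midpoints: 2.5, 7.5, 12.5, 17.5, 22.5, 27.5, 32.5, 37.5
Σfm = 16×2.5 + 20×7.5 + 27×12.5 + 44×17.5 + 19×22.5 + 25×27.5 + 13×32.5 + 18×37.5 = 3510
n = Σf = 182
Mean = 3510 / 182 = 19.2857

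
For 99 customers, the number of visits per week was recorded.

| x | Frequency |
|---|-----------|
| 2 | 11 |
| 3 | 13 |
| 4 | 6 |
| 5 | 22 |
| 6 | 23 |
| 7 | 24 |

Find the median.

5

Cumulative frequencies: 11, 24, 30, 52, 75, 99
n = 99, so the median is the value in position (n+1)/2 = 50.
Position 50 falls at value 5.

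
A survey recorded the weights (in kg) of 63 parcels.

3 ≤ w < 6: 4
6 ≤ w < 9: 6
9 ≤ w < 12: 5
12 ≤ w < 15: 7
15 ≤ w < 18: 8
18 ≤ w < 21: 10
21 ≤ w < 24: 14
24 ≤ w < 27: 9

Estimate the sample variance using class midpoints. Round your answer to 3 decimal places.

Midpoints: 4.5, 7.5, 10.5, 13.5, 16.5, 19.5, 22.5, 25.5
n = 63, Σfm = 1081.5, mean = 17.1667
Σfm² = 21165.75
Σf(m − x̄)² = Σfm² − (Σfm)²/n = 21165.75 − 1081.5²/63 = 2600.0000
Sample variance = 2600.0000 / 62 = 41.9355

41.935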